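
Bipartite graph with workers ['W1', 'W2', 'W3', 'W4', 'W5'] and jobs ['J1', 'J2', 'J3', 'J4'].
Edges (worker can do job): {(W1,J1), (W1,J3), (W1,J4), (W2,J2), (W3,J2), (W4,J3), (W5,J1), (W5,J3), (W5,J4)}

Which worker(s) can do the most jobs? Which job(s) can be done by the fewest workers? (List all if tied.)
Most versatile: W1, W5 (3 jobs); Least covered: J1, J2, J4 (2 workers)

Worker degrees (jobs they can do): W1:3, W2:1, W3:1, W4:1, W5:3
Job degrees (workers who can do it): J1:2, J2:2, J3:3, J4:2

Maximum worker degree is 3, achieved by: W1, W5
Minimum job degree is 2, achieved by: J1, J2, J4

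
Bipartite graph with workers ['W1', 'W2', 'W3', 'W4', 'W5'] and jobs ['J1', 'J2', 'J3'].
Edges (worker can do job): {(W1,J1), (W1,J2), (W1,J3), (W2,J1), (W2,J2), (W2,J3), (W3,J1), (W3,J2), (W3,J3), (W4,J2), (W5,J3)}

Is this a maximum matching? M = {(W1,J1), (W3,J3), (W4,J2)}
Yes, size 3 is maximum

Proposed matching has size 3.
Maximum matching size for this graph: 3.

This is a maximum matching.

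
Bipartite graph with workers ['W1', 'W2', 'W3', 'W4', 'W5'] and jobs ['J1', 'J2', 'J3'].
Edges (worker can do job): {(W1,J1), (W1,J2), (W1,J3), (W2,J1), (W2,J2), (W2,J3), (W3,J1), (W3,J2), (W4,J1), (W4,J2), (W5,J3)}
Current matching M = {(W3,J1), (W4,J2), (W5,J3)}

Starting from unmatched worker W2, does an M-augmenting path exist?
No augmenting path from W2

Alternating search from W2 reaches jobs: {J1, J2, J3}.
Every reachable job is already matched in M, and following those matched edges back to workers exposes no further unvisited jobs.
No M-augmenting path from W2 exists.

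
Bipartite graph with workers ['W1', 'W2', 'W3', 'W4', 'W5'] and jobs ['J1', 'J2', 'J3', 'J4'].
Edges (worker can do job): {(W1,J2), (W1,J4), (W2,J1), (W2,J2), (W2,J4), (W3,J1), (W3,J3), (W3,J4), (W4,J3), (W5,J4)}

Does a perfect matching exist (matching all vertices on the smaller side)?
Yes, perfect matching exists (size 4)

Perfect matching: {(W1,J2), (W2,J1), (W3,J4), (W4,J3)}
All 4 vertices on the smaller side are matched.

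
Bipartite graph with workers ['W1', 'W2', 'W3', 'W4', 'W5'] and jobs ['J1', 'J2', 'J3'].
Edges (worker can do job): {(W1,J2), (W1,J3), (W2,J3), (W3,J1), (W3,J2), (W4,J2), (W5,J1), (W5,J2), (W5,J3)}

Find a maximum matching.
Matching: {(W1,J3), (W3,J1), (W5,J2)}

Maximum matching (size 3):
  W1 → J3
  W3 → J1
  W5 → J2

Each worker is assigned to at most one job, and each job to at most one worker.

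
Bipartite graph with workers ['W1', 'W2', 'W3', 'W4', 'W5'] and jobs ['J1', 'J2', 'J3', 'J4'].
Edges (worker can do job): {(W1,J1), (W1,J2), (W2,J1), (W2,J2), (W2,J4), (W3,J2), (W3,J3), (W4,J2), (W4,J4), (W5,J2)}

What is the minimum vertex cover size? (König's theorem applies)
Minimum vertex cover size = 4

By König's theorem: in bipartite graphs,
min vertex cover = max matching = 4

Maximum matching has size 4, so minimum vertex cover also has size 4.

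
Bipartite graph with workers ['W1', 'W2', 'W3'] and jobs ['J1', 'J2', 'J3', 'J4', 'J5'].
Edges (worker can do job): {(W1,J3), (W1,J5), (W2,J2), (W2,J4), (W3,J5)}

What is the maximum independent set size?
Maximum independent set = 5

By König's theorem:
- Min vertex cover = Max matching = 3
- Max independent set = Total vertices - Min vertex cover
- Max independent set = 8 - 3 = 5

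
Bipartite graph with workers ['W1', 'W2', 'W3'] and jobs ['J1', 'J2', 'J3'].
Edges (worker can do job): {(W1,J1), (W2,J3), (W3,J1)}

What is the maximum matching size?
Maximum matching size = 2

Maximum matching: {(W2,J3), (W3,J1)}
Size: 2

This assigns 2 workers to 2 distinct jobs.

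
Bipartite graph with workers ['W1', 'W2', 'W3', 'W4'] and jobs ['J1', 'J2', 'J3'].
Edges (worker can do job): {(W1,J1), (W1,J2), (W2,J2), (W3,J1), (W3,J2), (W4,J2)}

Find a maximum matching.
Matching: {(W3,J1), (W4,J2)}

Maximum matching (size 2):
  W3 → J1
  W4 → J2

Each worker is assigned to at most one job, and each job to at most one worker.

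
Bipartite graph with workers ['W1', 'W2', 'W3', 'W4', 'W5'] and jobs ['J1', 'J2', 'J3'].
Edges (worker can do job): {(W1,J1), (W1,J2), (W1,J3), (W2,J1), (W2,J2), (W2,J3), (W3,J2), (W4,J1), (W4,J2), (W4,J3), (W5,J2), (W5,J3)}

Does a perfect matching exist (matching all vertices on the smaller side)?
Yes, perfect matching exists (size 3)

Perfect matching: {(W3,J2), (W4,J1), (W5,J3)}
All 3 vertices on the smaller side are matched.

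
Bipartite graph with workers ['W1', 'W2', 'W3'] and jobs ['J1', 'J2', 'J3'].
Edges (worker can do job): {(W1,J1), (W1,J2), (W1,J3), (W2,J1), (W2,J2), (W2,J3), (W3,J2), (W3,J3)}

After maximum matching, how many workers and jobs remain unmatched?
Unmatched: 0 workers, 0 jobs

Maximum matching size: 3
Workers: 3 total, 3 matched, 0 unmatched
Jobs: 3 total, 3 matched, 0 unmatched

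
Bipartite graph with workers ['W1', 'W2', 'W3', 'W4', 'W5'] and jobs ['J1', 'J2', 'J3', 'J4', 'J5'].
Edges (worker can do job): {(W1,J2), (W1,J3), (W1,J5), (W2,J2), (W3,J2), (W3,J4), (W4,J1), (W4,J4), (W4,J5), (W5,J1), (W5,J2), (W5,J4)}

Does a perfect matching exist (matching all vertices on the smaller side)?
Yes, perfect matching exists (size 5)

Perfect matching: {(W1,J3), (W2,J2), (W3,J4), (W4,J5), (W5,J1)}
All 5 vertices on the smaller side are matched.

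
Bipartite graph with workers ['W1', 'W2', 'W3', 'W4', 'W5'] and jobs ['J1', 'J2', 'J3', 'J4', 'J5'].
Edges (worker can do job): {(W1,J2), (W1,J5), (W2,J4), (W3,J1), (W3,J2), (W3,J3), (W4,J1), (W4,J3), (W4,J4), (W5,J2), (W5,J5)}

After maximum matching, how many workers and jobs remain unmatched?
Unmatched: 0 workers, 0 jobs

Maximum matching size: 5
Workers: 5 total, 5 matched, 0 unmatched
Jobs: 5 total, 5 matched, 0 unmatched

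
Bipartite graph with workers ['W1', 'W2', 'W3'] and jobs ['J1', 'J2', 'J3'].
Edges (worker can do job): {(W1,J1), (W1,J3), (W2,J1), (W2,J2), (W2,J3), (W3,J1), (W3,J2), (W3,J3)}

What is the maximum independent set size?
Maximum independent set = 3

By König's theorem:
- Min vertex cover = Max matching = 3
- Max independent set = Total vertices - Min vertex cover
- Max independent set = 6 - 3 = 3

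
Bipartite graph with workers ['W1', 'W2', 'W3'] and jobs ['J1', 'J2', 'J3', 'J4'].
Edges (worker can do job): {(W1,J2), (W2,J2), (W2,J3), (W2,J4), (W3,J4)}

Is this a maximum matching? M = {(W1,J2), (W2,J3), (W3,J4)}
Yes, size 3 is maximum

Proposed matching has size 3.
Maximum matching size for this graph: 3.

This is a maximum matching.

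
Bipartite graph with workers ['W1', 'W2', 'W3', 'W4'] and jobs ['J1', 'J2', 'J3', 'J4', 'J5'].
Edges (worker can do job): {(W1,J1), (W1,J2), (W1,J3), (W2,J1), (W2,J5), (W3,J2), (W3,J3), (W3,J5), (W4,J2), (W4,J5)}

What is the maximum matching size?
Maximum matching size = 4

Maximum matching: {(W1,J1), (W2,J5), (W3,J3), (W4,J2)}
Size: 4

This assigns 4 workers to 4 distinct jobs.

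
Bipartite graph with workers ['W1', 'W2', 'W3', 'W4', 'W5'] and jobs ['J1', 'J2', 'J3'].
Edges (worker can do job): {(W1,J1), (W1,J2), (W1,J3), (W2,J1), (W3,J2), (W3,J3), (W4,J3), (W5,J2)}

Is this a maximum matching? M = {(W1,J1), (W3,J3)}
No, size 2 is not maximum

Proposed matching has size 2.
Maximum matching size for this graph: 3.

This is NOT maximum - can be improved to size 3.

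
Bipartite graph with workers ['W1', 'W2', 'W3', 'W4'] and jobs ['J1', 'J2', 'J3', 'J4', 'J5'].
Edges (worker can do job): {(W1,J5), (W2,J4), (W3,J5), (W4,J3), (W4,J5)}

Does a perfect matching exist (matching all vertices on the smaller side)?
No, maximum matching has size 3 < 4

Maximum matching has size 3, need 4 for perfect matching.
Unmatched workers: ['W1']
Unmatched jobs: ['J2', 'J1']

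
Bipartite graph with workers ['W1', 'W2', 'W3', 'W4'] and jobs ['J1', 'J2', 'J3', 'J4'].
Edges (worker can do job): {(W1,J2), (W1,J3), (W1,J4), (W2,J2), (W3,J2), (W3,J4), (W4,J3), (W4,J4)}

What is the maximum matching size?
Maximum matching size = 3

Maximum matching: {(W1,J4), (W3,J2), (W4,J3)}
Size: 3

This assigns 3 workers to 3 distinct jobs.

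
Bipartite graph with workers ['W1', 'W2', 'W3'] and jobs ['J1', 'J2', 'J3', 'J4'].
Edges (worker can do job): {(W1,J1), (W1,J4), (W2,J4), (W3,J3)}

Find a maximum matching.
Matching: {(W1,J1), (W2,J4), (W3,J3)}

Maximum matching (size 3):
  W1 → J1
  W2 → J4
  W3 → J3

Each worker is assigned to at most one job, and each job to at most one worker.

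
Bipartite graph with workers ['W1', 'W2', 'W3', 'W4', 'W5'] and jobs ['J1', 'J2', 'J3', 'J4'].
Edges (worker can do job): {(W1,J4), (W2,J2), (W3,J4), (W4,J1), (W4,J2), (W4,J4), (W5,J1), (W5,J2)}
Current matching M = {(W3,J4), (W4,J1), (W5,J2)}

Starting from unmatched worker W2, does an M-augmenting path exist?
No augmenting path from W2

Alternating search from W2 reaches jobs: {J1, J2, J4}.
Every reachable job is already matched in M, and following those matched edges back to workers exposes no further unvisited jobs.
No M-augmenting path from W2 exists.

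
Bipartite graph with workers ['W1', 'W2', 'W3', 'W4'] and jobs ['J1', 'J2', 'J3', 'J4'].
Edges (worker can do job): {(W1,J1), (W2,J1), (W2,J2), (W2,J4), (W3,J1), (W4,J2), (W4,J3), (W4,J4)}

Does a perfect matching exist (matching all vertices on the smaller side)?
No, maximum matching has size 3 < 4

Maximum matching has size 3, need 4 for perfect matching.
Unmatched workers: ['W1']
Unmatched jobs: ['J3']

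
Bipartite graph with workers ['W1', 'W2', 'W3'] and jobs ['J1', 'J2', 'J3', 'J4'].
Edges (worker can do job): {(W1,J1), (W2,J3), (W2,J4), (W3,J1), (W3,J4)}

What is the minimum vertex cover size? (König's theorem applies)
Minimum vertex cover size = 3

By König's theorem: in bipartite graphs,
min vertex cover = max matching = 3

Maximum matching has size 3, so minimum vertex cover also has size 3.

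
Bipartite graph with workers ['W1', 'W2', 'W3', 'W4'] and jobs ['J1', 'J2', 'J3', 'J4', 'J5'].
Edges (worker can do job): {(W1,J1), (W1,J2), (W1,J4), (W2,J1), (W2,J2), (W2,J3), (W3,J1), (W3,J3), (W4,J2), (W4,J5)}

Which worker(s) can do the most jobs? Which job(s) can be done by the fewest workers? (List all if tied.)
Most versatile: W1, W2 (3 jobs); Least covered: J4, J5 (1 workers)

Worker degrees (jobs they can do): W1:3, W2:3, W3:2, W4:2
Job degrees (workers who can do it): J1:3, J2:3, J3:2, J4:1, J5:1

Maximum worker degree is 3, achieved by: W1, W2
Minimum job degree is 1, achieved by: J4, J5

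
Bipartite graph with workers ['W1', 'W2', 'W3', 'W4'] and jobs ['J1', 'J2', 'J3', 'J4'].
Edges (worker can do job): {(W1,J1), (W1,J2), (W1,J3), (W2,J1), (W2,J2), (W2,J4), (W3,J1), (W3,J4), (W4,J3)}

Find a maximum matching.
Matching: {(W1,J2), (W2,J4), (W3,J1), (W4,J3)}

Maximum matching (size 4):
  W1 → J2
  W2 → J4
  W3 → J1
  W4 → J3

Each worker is assigned to at most one job, and each job to at most one worker.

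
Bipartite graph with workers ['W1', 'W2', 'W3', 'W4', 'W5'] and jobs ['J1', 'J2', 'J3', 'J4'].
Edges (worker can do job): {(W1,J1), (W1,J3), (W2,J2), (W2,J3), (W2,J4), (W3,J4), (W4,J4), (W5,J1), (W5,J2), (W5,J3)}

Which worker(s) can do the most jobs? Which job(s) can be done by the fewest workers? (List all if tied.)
Most versatile: W2, W5 (3 jobs); Least covered: J1, J2 (2 workers)

Worker degrees (jobs they can do): W1:2, W2:3, W3:1, W4:1, W5:3
Job degrees (workers who can do it): J1:2, J2:2, J3:3, J4:3

Maximum worker degree is 3, achieved by: W2, W5
Minimum job degree is 2, achieved by: J1, J2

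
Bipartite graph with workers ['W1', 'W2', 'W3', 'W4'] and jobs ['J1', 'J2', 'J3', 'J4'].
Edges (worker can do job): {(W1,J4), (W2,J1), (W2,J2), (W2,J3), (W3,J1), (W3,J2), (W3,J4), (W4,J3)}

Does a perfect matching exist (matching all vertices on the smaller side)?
Yes, perfect matching exists (size 4)

Perfect matching: {(W1,J4), (W2,J1), (W3,J2), (W4,J3)}
All 4 vertices on the smaller side are matched.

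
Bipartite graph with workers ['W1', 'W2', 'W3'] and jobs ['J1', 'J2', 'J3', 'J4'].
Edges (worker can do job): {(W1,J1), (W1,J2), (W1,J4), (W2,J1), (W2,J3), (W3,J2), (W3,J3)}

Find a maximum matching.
Matching: {(W1,J4), (W2,J1), (W3,J3)}

Maximum matching (size 3):
  W1 → J4
  W2 → J1
  W3 → J3

Each worker is assigned to at most one job, and each job to at most one worker.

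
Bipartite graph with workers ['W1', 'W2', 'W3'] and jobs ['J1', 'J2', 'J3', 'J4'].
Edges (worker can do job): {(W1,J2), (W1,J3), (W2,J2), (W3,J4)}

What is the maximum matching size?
Maximum matching size = 3

Maximum matching: {(W1,J3), (W2,J2), (W3,J4)}
Size: 3

This assigns 3 workers to 3 distinct jobs.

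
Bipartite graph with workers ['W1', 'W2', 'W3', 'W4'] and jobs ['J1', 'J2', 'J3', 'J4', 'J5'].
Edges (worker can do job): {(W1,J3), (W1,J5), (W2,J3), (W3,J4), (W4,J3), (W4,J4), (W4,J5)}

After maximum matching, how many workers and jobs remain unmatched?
Unmatched: 1 workers, 2 jobs

Maximum matching size: 3
Workers: 4 total, 3 matched, 1 unmatched
Jobs: 5 total, 3 matched, 2 unmatched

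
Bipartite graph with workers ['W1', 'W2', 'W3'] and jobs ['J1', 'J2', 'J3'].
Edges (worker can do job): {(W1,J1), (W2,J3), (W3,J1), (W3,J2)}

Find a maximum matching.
Matching: {(W1,J1), (W2,J3), (W3,J2)}

Maximum matching (size 3):
  W1 → J1
  W2 → J3
  W3 → J2

Each worker is assigned to at most one job, and each job to at most one worker.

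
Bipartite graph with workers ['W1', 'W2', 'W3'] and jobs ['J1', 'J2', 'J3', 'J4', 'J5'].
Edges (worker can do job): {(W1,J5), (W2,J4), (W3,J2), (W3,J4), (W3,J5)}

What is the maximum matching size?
Maximum matching size = 3

Maximum matching: {(W1,J5), (W2,J4), (W3,J2)}
Size: 3

This assigns 3 workers to 3 distinct jobs.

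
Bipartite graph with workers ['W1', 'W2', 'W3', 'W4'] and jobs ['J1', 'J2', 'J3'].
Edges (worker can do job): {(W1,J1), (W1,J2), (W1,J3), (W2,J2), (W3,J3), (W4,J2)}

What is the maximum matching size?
Maximum matching size = 3

Maximum matching: {(W1,J1), (W3,J3), (W4,J2)}
Size: 3

This assigns 3 workers to 3 distinct jobs.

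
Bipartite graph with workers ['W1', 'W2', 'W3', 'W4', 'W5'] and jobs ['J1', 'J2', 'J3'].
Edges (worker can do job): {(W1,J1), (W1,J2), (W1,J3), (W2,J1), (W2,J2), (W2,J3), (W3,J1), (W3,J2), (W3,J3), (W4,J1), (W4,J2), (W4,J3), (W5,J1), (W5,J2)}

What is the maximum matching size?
Maximum matching size = 3

Maximum matching: {(W3,J1), (W4,J3), (W5,J2)}
Size: 3

This assigns 3 workers to 3 distinct jobs.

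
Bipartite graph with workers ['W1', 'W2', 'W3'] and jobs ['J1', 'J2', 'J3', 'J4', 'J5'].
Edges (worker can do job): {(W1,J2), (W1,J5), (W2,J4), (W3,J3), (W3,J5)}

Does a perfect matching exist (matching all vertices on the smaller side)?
Yes, perfect matching exists (size 3)

Perfect matching: {(W1,J2), (W2,J4), (W3,J5)}
All 3 vertices on the smaller side are matched.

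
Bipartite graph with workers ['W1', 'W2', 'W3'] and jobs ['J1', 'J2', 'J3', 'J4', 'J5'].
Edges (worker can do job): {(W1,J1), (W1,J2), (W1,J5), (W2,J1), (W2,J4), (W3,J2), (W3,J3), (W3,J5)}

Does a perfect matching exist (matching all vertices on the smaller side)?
Yes, perfect matching exists (size 3)

Perfect matching: {(W1,J5), (W2,J4), (W3,J2)}
All 3 vertices on the smaller side are matched.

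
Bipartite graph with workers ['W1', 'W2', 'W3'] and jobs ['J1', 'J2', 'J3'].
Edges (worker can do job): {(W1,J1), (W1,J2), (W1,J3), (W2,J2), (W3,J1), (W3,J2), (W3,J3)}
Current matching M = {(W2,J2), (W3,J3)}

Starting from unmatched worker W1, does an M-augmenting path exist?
Yes: W1 → J1

An M-augmenting path alternates non-matching / matching edges, starting and ending at unmatched vertices.
Path: W1 → J1
(J1 is unmatched in M, so the path is augmenting.)
Flipping edges along this path would increase |M| from 2 to 3.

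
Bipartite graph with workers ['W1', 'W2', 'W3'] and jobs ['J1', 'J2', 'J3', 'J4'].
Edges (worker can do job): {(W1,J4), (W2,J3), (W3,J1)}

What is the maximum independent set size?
Maximum independent set = 4

By König's theorem:
- Min vertex cover = Max matching = 3
- Max independent set = Total vertices - Min vertex cover
- Max independent set = 7 - 3 = 4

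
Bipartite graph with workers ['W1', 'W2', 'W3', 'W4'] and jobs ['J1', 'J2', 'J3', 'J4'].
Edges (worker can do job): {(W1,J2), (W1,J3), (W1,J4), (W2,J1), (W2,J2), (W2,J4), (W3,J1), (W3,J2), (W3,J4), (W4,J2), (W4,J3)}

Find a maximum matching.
Matching: {(W1,J4), (W2,J2), (W3,J1), (W4,J3)}

Maximum matching (size 4):
  W1 → J4
  W2 → J2
  W3 → J1
  W4 → J3

Each worker is assigned to at most one job, and each job to at most one worker.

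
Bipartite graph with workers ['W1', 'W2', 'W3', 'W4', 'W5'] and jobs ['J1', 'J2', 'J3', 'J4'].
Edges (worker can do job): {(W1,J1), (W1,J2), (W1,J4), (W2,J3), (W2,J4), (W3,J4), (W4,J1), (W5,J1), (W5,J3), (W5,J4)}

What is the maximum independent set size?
Maximum independent set = 5

By König's theorem:
- Min vertex cover = Max matching = 4
- Max independent set = Total vertices - Min vertex cover
- Max independent set = 9 - 4 = 5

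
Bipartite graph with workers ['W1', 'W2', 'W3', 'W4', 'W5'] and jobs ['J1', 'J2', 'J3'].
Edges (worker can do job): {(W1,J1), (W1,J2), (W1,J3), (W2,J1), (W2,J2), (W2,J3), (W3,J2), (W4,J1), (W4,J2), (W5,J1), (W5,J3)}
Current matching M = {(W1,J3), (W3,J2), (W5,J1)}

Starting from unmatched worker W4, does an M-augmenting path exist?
No augmenting path from W4

Alternating search from W4 reaches jobs: {J1, J2, J3}.
Every reachable job is already matched in M, and following those matched edges back to workers exposes no further unvisited jobs.
No M-augmenting path from W4 exists.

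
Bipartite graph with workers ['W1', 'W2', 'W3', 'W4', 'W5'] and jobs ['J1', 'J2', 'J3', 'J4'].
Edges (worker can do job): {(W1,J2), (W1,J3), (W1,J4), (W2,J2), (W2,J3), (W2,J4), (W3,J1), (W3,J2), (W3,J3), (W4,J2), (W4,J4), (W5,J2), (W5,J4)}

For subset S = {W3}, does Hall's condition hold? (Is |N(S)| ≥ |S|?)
Yes: |N(S)| = 3, |S| = 1

Subset S = {W3}
Neighbors N(S) = {J1, J2, J3}

|N(S)| = 3, |S| = 1
Hall's condition: |N(S)| ≥ |S| is satisfied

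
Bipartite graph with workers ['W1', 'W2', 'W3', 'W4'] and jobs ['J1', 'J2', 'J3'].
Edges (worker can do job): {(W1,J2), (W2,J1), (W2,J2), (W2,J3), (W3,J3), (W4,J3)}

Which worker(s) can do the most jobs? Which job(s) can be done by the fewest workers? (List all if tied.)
Most versatile: W2 (3 jobs); Least covered: J1 (1 workers)

Worker degrees (jobs they can do): W1:1, W2:3, W3:1, W4:1
Job degrees (workers who can do it): J1:1, J2:2, J3:3

Maximum worker degree is 3, achieved by: W2
Minimum job degree is 1, achieved by: J1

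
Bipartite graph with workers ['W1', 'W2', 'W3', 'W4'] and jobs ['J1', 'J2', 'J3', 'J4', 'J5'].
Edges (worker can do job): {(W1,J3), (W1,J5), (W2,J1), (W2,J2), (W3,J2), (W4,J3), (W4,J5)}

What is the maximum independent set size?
Maximum independent set = 5

By König's theorem:
- Min vertex cover = Max matching = 4
- Max independent set = Total vertices - Min vertex cover
- Max independent set = 9 - 4 = 5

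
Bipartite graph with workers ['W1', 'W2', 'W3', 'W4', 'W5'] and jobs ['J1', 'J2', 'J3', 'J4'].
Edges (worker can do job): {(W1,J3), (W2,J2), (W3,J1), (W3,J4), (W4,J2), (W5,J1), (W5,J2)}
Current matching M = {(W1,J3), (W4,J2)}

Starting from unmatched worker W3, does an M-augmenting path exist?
Yes: W3 → J1

An M-augmenting path alternates non-matching / matching edges, starting and ending at unmatched vertices.
Path: W3 → J1
(J1 is unmatched in M, so the path is augmenting.)
Flipping edges along this path would increase |M| from 2 to 3.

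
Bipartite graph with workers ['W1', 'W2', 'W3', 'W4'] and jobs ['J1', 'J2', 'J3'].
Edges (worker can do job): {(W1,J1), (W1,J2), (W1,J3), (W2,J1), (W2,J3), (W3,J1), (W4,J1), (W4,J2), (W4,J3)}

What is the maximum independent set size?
Maximum independent set = 4

By König's theorem:
- Min vertex cover = Max matching = 3
- Max independent set = Total vertices - Min vertex cover
- Max independent set = 7 - 3 = 4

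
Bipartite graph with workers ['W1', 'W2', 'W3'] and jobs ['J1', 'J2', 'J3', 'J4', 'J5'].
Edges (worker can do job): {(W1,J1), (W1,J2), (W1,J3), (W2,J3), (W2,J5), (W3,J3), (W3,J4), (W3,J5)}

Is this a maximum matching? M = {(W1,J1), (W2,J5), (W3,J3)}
Yes, size 3 is maximum

Proposed matching has size 3.
Maximum matching size for this graph: 3.

This is a maximum matching.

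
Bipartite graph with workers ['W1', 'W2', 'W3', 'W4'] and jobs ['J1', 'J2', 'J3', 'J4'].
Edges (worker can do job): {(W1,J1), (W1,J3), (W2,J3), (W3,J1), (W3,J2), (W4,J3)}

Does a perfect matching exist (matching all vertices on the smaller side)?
No, maximum matching has size 3 < 4

Maximum matching has size 3, need 4 for perfect matching.
Unmatched workers: ['W2']
Unmatched jobs: ['J4']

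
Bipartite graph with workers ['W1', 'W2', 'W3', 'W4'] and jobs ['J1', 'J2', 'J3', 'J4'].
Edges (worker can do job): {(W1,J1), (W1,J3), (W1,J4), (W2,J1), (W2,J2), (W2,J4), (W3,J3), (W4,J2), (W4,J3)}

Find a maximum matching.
Matching: {(W1,J4), (W2,J1), (W3,J3), (W4,J2)}

Maximum matching (size 4):
  W1 → J4
  W2 → J1
  W3 → J3
  W4 → J2

Each worker is assigned to at most one job, and each job to at most one worker.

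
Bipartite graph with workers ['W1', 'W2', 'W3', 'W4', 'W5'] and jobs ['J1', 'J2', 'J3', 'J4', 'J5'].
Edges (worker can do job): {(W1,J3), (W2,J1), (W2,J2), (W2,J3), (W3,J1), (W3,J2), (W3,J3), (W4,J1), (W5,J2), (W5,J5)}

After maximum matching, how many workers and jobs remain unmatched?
Unmatched: 1 workers, 1 jobs

Maximum matching size: 4
Workers: 5 total, 4 matched, 1 unmatched
Jobs: 5 total, 4 matched, 1 unmatched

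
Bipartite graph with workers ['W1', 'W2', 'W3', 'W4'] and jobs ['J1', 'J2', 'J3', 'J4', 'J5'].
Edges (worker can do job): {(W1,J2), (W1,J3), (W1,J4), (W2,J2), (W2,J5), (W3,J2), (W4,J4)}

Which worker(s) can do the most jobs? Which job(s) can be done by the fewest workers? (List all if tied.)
Most versatile: W1 (3 jobs); Least covered: J1 (0 workers)

Worker degrees (jobs they can do): W1:3, W2:2, W3:1, W4:1
Job degrees (workers who can do it): J1:0, J2:3, J3:1, J4:2, J5:1

Maximum worker degree is 3, achieved by: W1
Minimum job degree is 0, achieved by: J1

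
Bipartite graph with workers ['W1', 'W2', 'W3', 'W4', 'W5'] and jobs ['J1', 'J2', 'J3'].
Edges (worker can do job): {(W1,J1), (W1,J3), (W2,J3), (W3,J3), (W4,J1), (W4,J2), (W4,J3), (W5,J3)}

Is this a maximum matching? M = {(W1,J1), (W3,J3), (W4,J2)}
Yes, size 3 is maximum

Proposed matching has size 3.
Maximum matching size for this graph: 3.

This is a maximum matching.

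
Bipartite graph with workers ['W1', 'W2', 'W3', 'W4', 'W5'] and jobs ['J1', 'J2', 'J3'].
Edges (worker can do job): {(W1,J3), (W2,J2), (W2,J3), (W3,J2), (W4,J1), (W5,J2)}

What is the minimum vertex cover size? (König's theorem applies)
Minimum vertex cover size = 3

By König's theorem: in bipartite graphs,
min vertex cover = max matching = 3

Maximum matching has size 3, so minimum vertex cover also has size 3.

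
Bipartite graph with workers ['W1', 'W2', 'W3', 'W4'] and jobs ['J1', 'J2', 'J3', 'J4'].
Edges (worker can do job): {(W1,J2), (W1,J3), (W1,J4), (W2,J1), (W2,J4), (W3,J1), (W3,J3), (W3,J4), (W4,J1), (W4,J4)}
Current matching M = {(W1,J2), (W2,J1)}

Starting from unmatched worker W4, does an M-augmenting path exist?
Yes: W4 → J4

An M-augmenting path alternates non-matching / matching edges, starting and ending at unmatched vertices.
Path: W4 → J4
(J4 is unmatched in M, so the path is augmenting.)
Flipping edges along this path would increase |M| from 2 to 3.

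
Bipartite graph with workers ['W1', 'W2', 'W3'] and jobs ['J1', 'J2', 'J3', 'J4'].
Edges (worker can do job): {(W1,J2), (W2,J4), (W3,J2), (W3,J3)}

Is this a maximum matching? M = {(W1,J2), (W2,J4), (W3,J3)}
Yes, size 3 is maximum

Proposed matching has size 3.
Maximum matching size for this graph: 3.

This is a maximum matching.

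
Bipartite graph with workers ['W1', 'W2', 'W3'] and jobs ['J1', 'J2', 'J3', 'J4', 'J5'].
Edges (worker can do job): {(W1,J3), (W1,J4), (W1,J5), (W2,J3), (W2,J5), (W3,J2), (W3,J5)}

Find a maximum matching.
Matching: {(W1,J4), (W2,J3), (W3,J5)}

Maximum matching (size 3):
  W1 → J4
  W2 → J3
  W3 → J5

Each worker is assigned to at most one job, and each job to at most one worker.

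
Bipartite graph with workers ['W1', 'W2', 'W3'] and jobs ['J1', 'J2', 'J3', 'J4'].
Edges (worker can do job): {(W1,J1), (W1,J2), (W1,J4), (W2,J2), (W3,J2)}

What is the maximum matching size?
Maximum matching size = 2

Maximum matching: {(W1,J1), (W3,J2)}
Size: 2

This assigns 2 workers to 2 distinct jobs.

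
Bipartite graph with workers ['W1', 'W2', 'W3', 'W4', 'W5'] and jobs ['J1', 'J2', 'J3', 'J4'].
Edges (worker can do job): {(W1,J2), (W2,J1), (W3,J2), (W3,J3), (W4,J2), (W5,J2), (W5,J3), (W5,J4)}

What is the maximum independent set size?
Maximum independent set = 5

By König's theorem:
- Min vertex cover = Max matching = 4
- Max independent set = Total vertices - Min vertex cover
- Max independent set = 9 - 4 = 5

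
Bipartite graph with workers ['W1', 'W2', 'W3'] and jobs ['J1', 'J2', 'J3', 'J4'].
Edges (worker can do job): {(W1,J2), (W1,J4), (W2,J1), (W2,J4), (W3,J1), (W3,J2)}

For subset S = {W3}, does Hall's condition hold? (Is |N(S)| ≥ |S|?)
Yes: |N(S)| = 2, |S| = 1

Subset S = {W3}
Neighbors N(S) = {J1, J2}

|N(S)| = 2, |S| = 1
Hall's condition: |N(S)| ≥ |S| is satisfied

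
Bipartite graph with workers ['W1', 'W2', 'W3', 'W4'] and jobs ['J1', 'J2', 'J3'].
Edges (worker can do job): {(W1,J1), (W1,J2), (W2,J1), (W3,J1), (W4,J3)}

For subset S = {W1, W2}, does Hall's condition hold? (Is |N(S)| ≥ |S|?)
Yes: |N(S)| = 2, |S| = 2

Subset S = {W1, W2}
Neighbors N(S) = {J1, J2}

|N(S)| = 2, |S| = 2
Hall's condition: |N(S)| ≥ |S| is satisfied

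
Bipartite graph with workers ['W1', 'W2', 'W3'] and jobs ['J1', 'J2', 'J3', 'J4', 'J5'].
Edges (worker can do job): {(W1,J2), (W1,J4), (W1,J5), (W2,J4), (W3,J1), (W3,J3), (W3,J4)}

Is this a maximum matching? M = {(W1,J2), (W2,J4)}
No, size 2 is not maximum

Proposed matching has size 2.
Maximum matching size for this graph: 3.

This is NOT maximum - can be improved to size 3.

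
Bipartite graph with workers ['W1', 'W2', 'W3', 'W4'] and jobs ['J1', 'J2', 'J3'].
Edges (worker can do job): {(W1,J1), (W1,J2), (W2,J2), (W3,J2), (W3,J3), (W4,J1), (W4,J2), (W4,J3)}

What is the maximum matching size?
Maximum matching size = 3

Maximum matching: {(W1,J1), (W3,J3), (W4,J2)}
Size: 3

This assigns 3 workers to 3 distinct jobs.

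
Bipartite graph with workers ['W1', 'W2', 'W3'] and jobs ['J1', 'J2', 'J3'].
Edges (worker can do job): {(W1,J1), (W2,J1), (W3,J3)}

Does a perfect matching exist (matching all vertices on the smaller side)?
No, maximum matching has size 2 < 3

Maximum matching has size 2, need 3 for perfect matching.
Unmatched workers: ['W2']
Unmatched jobs: ['J2']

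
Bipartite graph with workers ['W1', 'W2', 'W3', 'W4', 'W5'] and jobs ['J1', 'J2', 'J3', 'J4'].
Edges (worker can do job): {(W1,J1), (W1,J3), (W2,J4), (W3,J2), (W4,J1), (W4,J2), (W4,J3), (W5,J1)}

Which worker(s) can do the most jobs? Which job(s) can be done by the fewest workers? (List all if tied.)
Most versatile: W4 (3 jobs); Least covered: J4 (1 workers)

Worker degrees (jobs they can do): W1:2, W2:1, W3:1, W4:3, W5:1
Job degrees (workers who can do it): J1:3, J2:2, J3:2, J4:1

Maximum worker degree is 3, achieved by: W4
Minimum job degree is 1, achieved by: J4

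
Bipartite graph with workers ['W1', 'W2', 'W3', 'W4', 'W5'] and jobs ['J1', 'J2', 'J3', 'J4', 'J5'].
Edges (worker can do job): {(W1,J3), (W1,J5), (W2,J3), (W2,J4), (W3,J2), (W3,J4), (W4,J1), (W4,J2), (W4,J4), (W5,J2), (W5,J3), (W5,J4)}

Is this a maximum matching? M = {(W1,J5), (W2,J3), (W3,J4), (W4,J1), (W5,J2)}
Yes, size 5 is maximum

Proposed matching has size 5.
Maximum matching size for this graph: 5.

This is a maximum matching.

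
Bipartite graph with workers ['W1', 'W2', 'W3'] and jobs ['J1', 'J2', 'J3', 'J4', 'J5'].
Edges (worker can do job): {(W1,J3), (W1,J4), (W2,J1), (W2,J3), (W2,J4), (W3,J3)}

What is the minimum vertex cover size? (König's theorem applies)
Minimum vertex cover size = 3

By König's theorem: in bipartite graphs,
min vertex cover = max matching = 3

Maximum matching has size 3, so minimum vertex cover also has size 3.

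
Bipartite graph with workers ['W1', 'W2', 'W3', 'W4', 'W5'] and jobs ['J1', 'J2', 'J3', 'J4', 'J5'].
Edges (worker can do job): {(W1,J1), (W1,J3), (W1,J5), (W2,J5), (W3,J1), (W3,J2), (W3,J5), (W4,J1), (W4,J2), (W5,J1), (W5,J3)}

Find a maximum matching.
Matching: {(W1,J5), (W3,J2), (W4,J1), (W5,J3)}

Maximum matching (size 4):
  W1 → J5
  W3 → J2
  W4 → J1
  W5 → J3

Each worker is assigned to at most one job, and each job to at most one worker.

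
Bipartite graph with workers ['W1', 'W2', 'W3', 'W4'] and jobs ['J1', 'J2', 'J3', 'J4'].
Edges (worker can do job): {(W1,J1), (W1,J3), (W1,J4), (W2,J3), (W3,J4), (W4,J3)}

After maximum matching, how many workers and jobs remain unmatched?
Unmatched: 1 workers, 1 jobs

Maximum matching size: 3
Workers: 4 total, 3 matched, 1 unmatched
Jobs: 4 total, 3 matched, 1 unmatched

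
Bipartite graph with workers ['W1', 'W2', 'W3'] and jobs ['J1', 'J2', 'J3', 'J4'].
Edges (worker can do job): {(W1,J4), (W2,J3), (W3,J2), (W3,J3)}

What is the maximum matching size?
Maximum matching size = 3

Maximum matching: {(W1,J4), (W2,J3), (W3,J2)}
Size: 3

This assigns 3 workers to 3 distinct jobs.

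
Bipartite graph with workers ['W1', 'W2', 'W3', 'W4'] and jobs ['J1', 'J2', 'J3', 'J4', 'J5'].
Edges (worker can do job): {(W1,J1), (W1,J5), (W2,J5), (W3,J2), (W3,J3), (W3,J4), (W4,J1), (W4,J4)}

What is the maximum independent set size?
Maximum independent set = 5

By König's theorem:
- Min vertex cover = Max matching = 4
- Max independent set = Total vertices - Min vertex cover
- Max independent set = 9 - 4 = 5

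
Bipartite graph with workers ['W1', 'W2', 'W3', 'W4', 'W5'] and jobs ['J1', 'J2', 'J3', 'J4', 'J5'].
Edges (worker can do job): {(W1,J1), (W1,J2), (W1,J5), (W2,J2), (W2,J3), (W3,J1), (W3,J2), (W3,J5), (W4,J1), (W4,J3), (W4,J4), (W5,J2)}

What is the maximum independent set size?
Maximum independent set = 5

By König's theorem:
- Min vertex cover = Max matching = 5
- Max independent set = Total vertices - Min vertex cover
- Max independent set = 10 - 5 = 5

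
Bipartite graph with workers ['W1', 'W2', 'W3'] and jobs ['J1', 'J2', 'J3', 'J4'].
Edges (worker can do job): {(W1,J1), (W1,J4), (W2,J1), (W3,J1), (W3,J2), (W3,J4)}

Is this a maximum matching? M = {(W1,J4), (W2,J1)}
No, size 2 is not maximum

Proposed matching has size 2.
Maximum matching size for this graph: 3.

This is NOT maximum - can be improved to size 3.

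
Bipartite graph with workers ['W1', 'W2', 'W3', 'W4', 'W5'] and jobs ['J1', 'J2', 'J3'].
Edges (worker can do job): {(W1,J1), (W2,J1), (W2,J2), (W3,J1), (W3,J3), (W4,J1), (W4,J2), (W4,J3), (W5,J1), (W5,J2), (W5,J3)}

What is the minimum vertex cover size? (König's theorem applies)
Minimum vertex cover size = 3

By König's theorem: in bipartite graphs,
min vertex cover = max matching = 3

Maximum matching has size 3, so minimum vertex cover also has size 3.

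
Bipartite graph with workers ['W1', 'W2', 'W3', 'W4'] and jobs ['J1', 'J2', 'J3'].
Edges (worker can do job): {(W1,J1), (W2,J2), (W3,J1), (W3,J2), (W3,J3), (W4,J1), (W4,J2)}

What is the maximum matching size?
Maximum matching size = 3

Maximum matching: {(W2,J2), (W3,J3), (W4,J1)}
Size: 3

This assigns 3 workers to 3 distinct jobs.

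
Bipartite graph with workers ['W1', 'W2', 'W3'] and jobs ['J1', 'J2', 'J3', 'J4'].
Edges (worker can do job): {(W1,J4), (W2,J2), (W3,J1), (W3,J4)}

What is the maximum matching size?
Maximum matching size = 3

Maximum matching: {(W1,J4), (W2,J2), (W3,J1)}
Size: 3

This assigns 3 workers to 3 distinct jobs.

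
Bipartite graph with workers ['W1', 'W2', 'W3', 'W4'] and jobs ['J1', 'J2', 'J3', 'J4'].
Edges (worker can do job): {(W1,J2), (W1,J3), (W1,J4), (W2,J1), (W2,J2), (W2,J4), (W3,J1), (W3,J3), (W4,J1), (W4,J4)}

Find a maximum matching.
Matching: {(W1,J2), (W2,J1), (W3,J3), (W4,J4)}

Maximum matching (size 4):
  W1 → J2
  W2 → J1
  W3 → J3
  W4 → J4

Each worker is assigned to at most one job, and each job to at most one worker.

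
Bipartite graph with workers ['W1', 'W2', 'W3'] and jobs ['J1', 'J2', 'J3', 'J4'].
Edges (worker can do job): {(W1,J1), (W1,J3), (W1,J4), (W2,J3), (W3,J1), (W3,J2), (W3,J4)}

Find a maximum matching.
Matching: {(W1,J1), (W2,J3), (W3,J2)}

Maximum matching (size 3):
  W1 → J1
  W2 → J3
  W3 → J2

Each worker is assigned to at most one job, and each job to at most one worker.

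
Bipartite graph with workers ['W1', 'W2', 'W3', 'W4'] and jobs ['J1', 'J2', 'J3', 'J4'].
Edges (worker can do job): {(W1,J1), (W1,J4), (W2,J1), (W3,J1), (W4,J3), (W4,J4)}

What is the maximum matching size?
Maximum matching size = 3

Maximum matching: {(W1,J4), (W3,J1), (W4,J3)}
Size: 3

This assigns 3 workers to 3 distinct jobs.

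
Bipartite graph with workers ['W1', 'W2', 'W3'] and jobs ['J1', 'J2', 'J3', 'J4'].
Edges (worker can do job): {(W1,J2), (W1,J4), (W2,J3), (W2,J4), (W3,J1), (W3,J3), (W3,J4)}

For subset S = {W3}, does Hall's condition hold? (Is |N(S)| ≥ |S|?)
Yes: |N(S)| = 3, |S| = 1

Subset S = {W3}
Neighbors N(S) = {J1, J3, J4}

|N(S)| = 3, |S| = 1
Hall's condition: |N(S)| ≥ |S| is satisfied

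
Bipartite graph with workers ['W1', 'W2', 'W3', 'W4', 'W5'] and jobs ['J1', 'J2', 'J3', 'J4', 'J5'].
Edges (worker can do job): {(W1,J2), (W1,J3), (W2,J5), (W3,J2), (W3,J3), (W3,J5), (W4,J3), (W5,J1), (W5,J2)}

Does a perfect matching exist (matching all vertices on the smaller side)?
No, maximum matching has size 4 < 5

Maximum matching has size 4, need 5 for perfect matching.
Unmatched workers: ['W2']
Unmatched jobs: ['J4']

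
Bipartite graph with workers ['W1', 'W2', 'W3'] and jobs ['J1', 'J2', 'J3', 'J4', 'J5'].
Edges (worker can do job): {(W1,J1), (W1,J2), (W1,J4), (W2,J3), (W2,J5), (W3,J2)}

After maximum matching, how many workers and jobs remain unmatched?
Unmatched: 0 workers, 2 jobs

Maximum matching size: 3
Workers: 3 total, 3 matched, 0 unmatched
Jobs: 5 total, 3 matched, 2 unmatched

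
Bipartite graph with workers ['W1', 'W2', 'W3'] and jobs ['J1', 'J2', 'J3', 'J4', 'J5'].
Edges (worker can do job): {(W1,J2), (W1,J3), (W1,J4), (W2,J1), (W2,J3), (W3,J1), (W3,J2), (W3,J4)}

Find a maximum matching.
Matching: {(W1,J3), (W2,J1), (W3,J4)}

Maximum matching (size 3):
  W1 → J3
  W2 → J1
  W3 → J4

Each worker is assigned to at most one job, and each job to at most one worker.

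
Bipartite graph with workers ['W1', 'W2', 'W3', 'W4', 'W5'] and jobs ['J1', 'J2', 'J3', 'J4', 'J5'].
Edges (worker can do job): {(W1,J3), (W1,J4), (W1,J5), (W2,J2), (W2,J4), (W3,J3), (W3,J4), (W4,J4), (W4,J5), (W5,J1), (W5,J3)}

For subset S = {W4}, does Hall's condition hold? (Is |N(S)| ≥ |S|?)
Yes: |N(S)| = 2, |S| = 1

Subset S = {W4}
Neighbors N(S) = {J4, J5}

|N(S)| = 2, |S| = 1
Hall's condition: |N(S)| ≥ |S| is satisfied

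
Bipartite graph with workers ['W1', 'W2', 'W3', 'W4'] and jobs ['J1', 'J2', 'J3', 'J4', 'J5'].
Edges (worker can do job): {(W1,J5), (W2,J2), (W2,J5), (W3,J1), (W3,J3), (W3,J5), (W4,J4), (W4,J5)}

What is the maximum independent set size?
Maximum independent set = 5

By König's theorem:
- Min vertex cover = Max matching = 4
- Max independent set = Total vertices - Min vertex cover
- Max independent set = 9 - 4 = 5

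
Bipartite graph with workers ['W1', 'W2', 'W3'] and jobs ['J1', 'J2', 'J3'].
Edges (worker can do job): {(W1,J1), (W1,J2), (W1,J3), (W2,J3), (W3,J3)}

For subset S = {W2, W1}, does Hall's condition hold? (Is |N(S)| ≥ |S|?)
Yes: |N(S)| = 3, |S| = 2

Subset S = {W2, W1}
Neighbors N(S) = {J1, J2, J3}

|N(S)| = 3, |S| = 2
Hall's condition: |N(S)| ≥ |S| is satisfied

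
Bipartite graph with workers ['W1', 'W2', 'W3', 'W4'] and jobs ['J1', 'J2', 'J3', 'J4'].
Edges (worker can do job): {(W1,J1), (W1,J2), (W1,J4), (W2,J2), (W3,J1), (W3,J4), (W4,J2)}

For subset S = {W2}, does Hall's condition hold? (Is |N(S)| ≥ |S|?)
Yes: |N(S)| = 1, |S| = 1

Subset S = {W2}
Neighbors N(S) = {J2}

|N(S)| = 1, |S| = 1
Hall's condition: |N(S)| ≥ |S| is satisfied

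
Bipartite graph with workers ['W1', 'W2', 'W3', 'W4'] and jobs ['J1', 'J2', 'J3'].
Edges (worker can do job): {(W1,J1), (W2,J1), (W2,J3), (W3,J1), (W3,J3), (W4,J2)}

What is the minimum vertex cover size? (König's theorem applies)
Minimum vertex cover size = 3

By König's theorem: in bipartite graphs,
min vertex cover = max matching = 3

Maximum matching has size 3, so minimum vertex cover also has size 3.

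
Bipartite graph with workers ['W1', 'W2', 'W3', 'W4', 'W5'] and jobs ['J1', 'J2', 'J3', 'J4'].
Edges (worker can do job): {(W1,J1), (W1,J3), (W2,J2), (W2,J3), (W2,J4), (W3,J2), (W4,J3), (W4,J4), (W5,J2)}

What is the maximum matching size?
Maximum matching size = 4

Maximum matching: {(W1,J1), (W2,J4), (W3,J2), (W4,J3)}
Size: 4

This assigns 4 workers to 4 distinct jobs.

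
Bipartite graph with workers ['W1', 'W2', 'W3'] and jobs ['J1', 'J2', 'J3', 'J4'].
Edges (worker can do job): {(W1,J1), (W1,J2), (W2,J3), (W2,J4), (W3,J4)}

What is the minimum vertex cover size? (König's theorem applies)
Minimum vertex cover size = 3

By König's theorem: in bipartite graphs,
min vertex cover = max matching = 3

Maximum matching has size 3, so minimum vertex cover also has size 3.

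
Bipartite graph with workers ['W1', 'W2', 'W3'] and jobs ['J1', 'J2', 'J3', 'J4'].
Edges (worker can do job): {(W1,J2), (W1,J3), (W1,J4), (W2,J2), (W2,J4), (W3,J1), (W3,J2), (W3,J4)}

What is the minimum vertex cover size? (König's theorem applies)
Minimum vertex cover size = 3

By König's theorem: in bipartite graphs,
min vertex cover = max matching = 3

Maximum matching has size 3, so minimum vertex cover also has size 3.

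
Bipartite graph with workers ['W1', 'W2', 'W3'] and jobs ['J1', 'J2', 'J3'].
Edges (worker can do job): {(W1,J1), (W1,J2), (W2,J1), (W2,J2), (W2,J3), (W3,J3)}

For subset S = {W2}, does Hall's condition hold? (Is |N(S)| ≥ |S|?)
Yes: |N(S)| = 3, |S| = 1

Subset S = {W2}
Neighbors N(S) = {J1, J2, J3}

|N(S)| = 3, |S| = 1
Hall's condition: |N(S)| ≥ |S| is satisfied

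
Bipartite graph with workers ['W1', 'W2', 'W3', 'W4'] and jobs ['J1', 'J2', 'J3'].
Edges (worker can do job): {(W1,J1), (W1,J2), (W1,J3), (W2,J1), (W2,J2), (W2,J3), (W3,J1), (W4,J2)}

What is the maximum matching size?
Maximum matching size = 3

Maximum matching: {(W1,J3), (W3,J1), (W4,J2)}
Size: 3

This assigns 3 workers to 3 distinct jobs.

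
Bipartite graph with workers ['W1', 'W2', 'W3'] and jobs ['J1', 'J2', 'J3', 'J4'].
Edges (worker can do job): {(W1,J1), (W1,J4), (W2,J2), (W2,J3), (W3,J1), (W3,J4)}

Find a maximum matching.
Matching: {(W1,J1), (W2,J3), (W3,J4)}

Maximum matching (size 3):
  W1 → J1
  W2 → J3
  W3 → J4

Each worker is assigned to at most one job, and each job to at most one worker.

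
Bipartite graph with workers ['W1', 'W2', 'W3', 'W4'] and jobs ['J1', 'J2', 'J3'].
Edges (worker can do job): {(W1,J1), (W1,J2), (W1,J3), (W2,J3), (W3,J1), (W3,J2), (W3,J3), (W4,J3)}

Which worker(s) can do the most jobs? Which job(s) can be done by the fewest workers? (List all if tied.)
Most versatile: W1, W3 (3 jobs); Least covered: J1, J2 (2 workers)

Worker degrees (jobs they can do): W1:3, W2:1, W3:3, W4:1
Job degrees (workers who can do it): J1:2, J2:2, J3:4

Maximum worker degree is 3, achieved by: W1, W3
Minimum job degree is 2, achieved by: J1, J2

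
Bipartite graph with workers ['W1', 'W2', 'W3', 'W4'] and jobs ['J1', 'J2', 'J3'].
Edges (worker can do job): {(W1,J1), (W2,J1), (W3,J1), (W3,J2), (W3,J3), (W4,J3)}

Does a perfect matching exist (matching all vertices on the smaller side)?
Yes, perfect matching exists (size 3)

Perfect matching: {(W1,J1), (W3,J2), (W4,J3)}
All 3 vertices on the smaller side are matched.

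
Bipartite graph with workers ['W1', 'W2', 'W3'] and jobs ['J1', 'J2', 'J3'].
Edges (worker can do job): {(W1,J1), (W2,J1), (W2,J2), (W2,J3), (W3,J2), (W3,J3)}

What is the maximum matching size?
Maximum matching size = 3

Maximum matching: {(W1,J1), (W2,J2), (W3,J3)}
Size: 3

This assigns 3 workers to 3 distinct jobs.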